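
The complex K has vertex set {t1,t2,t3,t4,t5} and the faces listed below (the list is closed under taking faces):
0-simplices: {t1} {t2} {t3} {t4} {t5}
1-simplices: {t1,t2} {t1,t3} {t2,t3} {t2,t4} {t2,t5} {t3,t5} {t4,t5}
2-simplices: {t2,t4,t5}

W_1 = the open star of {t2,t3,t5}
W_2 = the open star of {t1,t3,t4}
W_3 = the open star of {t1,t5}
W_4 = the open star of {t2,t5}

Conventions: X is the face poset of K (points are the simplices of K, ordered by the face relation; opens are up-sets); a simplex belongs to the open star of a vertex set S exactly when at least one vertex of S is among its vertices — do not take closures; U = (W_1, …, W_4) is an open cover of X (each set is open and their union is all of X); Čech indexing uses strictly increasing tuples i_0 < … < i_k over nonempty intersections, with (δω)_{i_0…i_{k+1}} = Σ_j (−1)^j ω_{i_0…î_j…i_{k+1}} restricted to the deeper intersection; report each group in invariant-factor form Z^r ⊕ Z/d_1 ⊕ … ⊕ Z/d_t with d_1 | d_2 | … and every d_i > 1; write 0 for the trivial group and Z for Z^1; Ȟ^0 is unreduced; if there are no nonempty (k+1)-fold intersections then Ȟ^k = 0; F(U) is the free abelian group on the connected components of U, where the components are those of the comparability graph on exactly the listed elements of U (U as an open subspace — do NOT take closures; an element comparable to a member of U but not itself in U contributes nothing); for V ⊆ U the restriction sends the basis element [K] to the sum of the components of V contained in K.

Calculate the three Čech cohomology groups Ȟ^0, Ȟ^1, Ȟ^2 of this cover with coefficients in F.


Ȟ^0(U;F) ≅ Z, Ȟ^1(U;F) ≅ Z, Ȟ^2(U;F) ≅ 0

cover nerve:
  W1={{t2},{t3},{t5},{t1,t2},{t1,t3},{t2,t3},{t2,t4},{t2,t5},{t3,t5},{t4,t5},{t2,t4,t5}} W2={{t1},{t3},{t4},{t1,t2},{t1,t3},{t2,t3},{t2,t4},{t3,t5},{t4,t5},{t2,t4,t5}} W3={{t1},{t5},{t1,t2},{t1,t3},{t2,t5},{t3,t5},{t4,t5},{t2,t4,t5}} W4={{t2},{t5},{t1,t2},{t2,t3},{t2,t4},{t2,t5},{t3,t5},{t4,t5},{t2,t4,t5}}
  W12={{t3},{t1,t2},{t1,t3},{t2,t3},{t2,t4},{t3,t5},{t4,t5},{t2,t4,t5}} W13={{t5},{t1,t2},{t1,t3},{t2,t5},{t3,t5},{t4,t5},{t2,t4,t5}} W14={{t2},{t5},{t1,t2},{t2,t3},{t2,t4},{t2,t5},{t3,t5},{t4,t5},{t2,t4,t5}} W23={{t1},{t1,t2},{t1,t3},{t3,t5},{t4,t5},{t2,t4,t5}} W24={{t1,t2},{t2,t3},{t2,t4},{t3,t5},{t4,t5},{t2,t4,t5}} W34={{t5},{t1,t2},{t2,t5},{t3,t5},{t4,t5},{t2,t4,t5}}
  W123={{t1,t2},{t1,t3},{t3,t5},{t4,t5},{t2,t4,t5}} W124={{t1,t2},{t2,t3},{t2,t4},{t3,t5},{t4,t5},{t2,t4,t5}} W134={{t5},{t1,t2},{t2,t5},{t3,t5},{t4,t5},{t2,t4,t5}} W234={{t1,t2},{t3,t5},{t4,t5},{t2,t4,t5}}
  W1234={{t1,t2},{t3,t5},{t4,t5},{t2,t4,t5}}
components per intersection:
  W1: {{t2},{t3},{t5},{t1,t2},{t1,t3},{t2,t3},{t2,t4},{t2,t5},{t3,t5},{t4,t5},{t2,t4,t5}}
  W2: {{t1},{t3},{t1,t2},{t1,t3},{t2,t3},{t3,t5}} {{t4},{t2,t4},{t4,t5},{t2,t4,t5}}
  W3: {{t1},{t1,t2},{t1,t3}} {{t5},{t2,t5},{t3,t5},{t4,t5},{t2,t4,t5}}
  W4: {{t2},{t5},{t1,t2},{t2,t3},{t2,t4},{t2,t5},{t3,t5},{t4,t5},{t2,t4,t5}}
  W12: {{t3},{t1,t3},{t2,t3},{t3,t5}} {{t1,t2}} {{t2,t4},{t4,t5},{t2,t4,t5}}
  W13: {{t5},{t2,t5},{t3,t5},{t4,t5},{t2,t4,t5}} {{t1,t2}} {{t1,t3}}
  W14: {{t2},{t5},{t1,t2},{t2,t3},{t2,t4},{t2,t5},{t3,t5},{t4,t5},{t2,t4,t5}}
  W23: {{t1},{t1,t2},{t1,t3}} {{t3,t5}} {{t4,t5},{t2,t4,t5}}
  W24: {{t1,t2}} {{t2,t3}} {{t2,t4},{t4,t5},{t2,t4,t5}} {{t3,t5}}
  W34: {{t5},{t2,t5},{t3,t5},{t4,t5},{t2,t4,t5}} {{t1,t2}}
  W123: {{t1,t2}} {{t1,t3}} {{t3,t5}} {{t4,t5},{t2,t4,t5}}
  W124: {{t1,t2}} {{t2,t3}} {{t2,t4},{t4,t5},{t2,t4,t5}} {{t3,t5}}
  W134: {{t5},{t2,t5},{t3,t5},{t4,t5},{t2,t4,t5}} {{t1,t2}}
  W234: {{t1,t2}} {{t3,t5}} {{t4,t5},{t2,t4,t5}}
  W1234: {{t1,t2}} {{t3,t5}} {{t4,t5},{t2,t4,t5}}
C dims 6,16,13,3; δ0: rk 5, SNF 1^5; δ1: rk 10, SNF 1^10; δ2: rk 3, SNF 1^3
Ȟ^0: (6−5)−0=1 ⇒ Z
Ȟ^1: (16−10)−5=1 ⇒ Z
Ȟ^2: (13−3)−10=0 ⇒ 0


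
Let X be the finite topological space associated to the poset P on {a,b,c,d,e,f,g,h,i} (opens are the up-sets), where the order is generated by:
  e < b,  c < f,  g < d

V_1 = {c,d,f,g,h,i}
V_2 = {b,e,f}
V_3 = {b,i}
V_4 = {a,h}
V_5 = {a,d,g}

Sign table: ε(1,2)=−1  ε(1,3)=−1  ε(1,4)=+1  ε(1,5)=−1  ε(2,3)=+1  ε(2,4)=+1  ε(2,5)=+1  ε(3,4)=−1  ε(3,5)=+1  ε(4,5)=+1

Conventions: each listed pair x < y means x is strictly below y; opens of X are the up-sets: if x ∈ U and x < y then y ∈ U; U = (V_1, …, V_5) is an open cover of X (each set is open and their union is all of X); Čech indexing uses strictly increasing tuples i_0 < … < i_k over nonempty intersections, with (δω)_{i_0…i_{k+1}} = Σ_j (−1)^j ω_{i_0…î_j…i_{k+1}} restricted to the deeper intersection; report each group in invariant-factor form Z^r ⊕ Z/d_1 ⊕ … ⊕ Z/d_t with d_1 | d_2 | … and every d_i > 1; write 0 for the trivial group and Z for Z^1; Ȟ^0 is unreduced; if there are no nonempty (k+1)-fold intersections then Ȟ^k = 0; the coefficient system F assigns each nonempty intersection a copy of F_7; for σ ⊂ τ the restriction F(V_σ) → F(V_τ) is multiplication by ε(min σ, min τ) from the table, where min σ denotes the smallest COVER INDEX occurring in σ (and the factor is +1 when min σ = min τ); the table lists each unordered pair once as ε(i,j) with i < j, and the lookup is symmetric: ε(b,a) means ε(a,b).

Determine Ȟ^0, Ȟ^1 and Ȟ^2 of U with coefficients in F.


Ȟ^0 = 0, Ȟ^1 = Z/7 and Ȟ^2 = 0

cover nerve:
  V12={f} V13={i} V14={h} V15={d,g} V23={b} V45={a}
C dims 5,6; δ0: rk_F7 5
Ȟ^0: (5−5)−0=0 ⇒ 0
Ȟ^1: (6−0)−5=1 ⇒ Z/7
Ȟ^2: (0−0)−0=0 ⇒ 0


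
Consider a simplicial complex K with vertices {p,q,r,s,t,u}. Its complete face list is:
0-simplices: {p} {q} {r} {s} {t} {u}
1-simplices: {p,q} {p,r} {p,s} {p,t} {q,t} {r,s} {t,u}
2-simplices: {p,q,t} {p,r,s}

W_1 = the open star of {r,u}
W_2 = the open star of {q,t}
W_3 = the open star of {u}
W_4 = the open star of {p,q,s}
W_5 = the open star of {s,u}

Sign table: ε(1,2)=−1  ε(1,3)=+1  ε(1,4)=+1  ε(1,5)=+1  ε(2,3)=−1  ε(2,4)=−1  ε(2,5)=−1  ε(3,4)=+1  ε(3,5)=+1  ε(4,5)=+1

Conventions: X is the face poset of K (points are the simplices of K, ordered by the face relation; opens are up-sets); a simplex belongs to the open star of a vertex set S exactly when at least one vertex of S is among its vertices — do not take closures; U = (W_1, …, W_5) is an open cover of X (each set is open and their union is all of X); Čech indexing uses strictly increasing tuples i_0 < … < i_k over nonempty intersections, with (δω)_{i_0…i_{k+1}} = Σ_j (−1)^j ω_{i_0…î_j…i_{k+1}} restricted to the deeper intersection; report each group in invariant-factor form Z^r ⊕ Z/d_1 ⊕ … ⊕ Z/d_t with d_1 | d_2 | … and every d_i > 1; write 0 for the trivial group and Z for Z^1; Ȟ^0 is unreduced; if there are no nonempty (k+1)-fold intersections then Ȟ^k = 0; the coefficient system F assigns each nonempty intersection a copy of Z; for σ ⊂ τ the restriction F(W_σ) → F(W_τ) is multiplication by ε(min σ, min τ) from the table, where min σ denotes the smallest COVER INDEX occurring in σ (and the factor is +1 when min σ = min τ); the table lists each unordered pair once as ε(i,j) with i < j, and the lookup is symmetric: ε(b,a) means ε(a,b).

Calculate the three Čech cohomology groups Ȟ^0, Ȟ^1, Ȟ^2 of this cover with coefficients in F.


Ȟ^0(U;F) ≅ Z, Ȟ^1(U;F) ≅ Z and Ȟ^2(U;F) ≅ 0

nerve simplices:
  W1={{r},{u},{p,r},{r,s},{t,u},{p,r,s}} W2={{q},{t},{p,q},{p,t},{q,t},{t,u},{p,q,t}} W3={{u},{t,u}} W4={{p},{q},{s},{p,q},{p,r},{p,s},{p,t},{q,t},{r,s},{p,q,t},{p,r,s}} W5={{s},{u},{p,s},{r,s},{t,u},{p,r,s}}
  W12={{t,u}} W13={{u},{t,u}} W14={{p,r},{r,s},{p,r,s}} W15={{u},{r,s},{t,u},{p,r,s}} W23={{t,u}} W24={{q},{p,q},{p,t},{q,t},{p,q,t}} W25={{t,u}} W35={{u},{t,u}} W45={{s},{p,s},{r,s},{p,r,s}}
  W123={{t,u}} W125={{t,u}} W135={{u},{t,u}} W145={{r,s},{p,r,s}} W235={{t,u}}
  W1235={{t,u}}
C dims 5,9,5,1; δ0: rk 4, SNF 1^4; δ1: rk 4, SNF 1^4; δ2: rk 1, SNF 1^1
degree 0: 5−4−0 = 1 → Ȟ^0 ≅ Z
degree 1: 9−4−4 = 1 → Ȟ^1 ≅ Z
degree 2: 5−1−4 = 0 → Ȟ^2 ≅ 0


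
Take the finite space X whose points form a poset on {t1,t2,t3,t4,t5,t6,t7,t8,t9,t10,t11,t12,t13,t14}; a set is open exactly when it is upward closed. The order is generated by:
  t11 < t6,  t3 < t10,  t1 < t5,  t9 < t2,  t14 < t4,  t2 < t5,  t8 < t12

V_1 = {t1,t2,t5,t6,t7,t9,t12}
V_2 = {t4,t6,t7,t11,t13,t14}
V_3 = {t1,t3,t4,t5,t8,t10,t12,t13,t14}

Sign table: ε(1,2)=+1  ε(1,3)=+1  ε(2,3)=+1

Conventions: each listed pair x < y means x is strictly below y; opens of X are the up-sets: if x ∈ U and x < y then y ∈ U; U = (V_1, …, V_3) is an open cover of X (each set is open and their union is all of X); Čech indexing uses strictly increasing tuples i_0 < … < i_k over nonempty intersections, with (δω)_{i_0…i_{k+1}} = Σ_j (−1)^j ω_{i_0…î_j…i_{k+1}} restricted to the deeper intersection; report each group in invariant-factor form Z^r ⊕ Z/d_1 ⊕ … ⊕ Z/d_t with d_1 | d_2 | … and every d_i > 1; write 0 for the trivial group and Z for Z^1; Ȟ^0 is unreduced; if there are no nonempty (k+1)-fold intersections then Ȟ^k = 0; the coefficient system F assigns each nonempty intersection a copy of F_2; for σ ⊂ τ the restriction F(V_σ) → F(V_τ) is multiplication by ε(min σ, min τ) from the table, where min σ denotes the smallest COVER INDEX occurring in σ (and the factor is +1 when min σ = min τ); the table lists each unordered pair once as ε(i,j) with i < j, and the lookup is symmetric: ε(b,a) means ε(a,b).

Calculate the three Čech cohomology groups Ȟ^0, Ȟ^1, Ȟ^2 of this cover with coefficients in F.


Ȟ^0 ≅ Z/2, Ȟ^1 ≅ Z/2 and Ȟ^2 ≅ 0

nonempty overlaps:
  V12={t6,t7} V13={t1,t5,t12} V23={t4,t13,t14}
C dims 3,3; δ0: rk_F2 2
degree 0: 3−2−0 = 1 → Ȟ^0 ≅ Z/2
degree 1: 3−0−2 = 1 → Ȟ^1 ≅ Z/2
degree 2: 0−0−0 = 0 → Ȟ^2 ≅ 0


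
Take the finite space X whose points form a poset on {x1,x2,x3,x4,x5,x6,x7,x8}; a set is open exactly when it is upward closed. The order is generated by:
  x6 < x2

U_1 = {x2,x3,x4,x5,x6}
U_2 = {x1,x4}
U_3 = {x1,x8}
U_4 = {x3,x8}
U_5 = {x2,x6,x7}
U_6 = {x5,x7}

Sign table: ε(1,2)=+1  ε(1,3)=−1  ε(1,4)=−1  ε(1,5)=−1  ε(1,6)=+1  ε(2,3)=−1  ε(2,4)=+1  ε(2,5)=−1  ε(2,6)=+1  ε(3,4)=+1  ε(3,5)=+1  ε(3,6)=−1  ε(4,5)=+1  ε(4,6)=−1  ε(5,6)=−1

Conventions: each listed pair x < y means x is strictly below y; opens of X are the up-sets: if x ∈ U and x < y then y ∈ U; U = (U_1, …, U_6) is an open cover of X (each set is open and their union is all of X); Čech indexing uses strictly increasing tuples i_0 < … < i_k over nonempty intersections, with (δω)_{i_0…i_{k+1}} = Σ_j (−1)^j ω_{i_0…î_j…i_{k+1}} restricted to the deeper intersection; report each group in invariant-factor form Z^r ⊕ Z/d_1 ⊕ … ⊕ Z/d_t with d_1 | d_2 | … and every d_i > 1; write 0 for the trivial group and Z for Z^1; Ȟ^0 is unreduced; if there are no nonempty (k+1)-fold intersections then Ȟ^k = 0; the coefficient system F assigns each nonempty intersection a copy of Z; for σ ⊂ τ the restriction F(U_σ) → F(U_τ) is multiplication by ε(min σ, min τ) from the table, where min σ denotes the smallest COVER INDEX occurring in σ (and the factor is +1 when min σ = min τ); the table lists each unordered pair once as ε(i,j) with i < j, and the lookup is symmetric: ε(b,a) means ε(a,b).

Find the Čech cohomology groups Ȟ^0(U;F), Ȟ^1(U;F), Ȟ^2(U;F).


nerve of the cover:
  U12={x4} U14={x3} U15={x2,x6} U16={x5} U23={x1} U34={x8} U56={x7}
C dims 6,7; δ0: rk 5, SNF 1^5
Ȟ^0 = (6 − 5) − 0 = 1, so Ȟ^0 ≅ Z
Ȟ^1 = (7 − 0) − 5 = 2, so Ȟ^1 ≅ Z^2
Ȟ^2 = (0 − 0) − 0 = 0, so Ȟ^2 ≅ 0

Ȟ^0 = Z, Ȟ^1 = Z^2, Ȟ^2 = 0


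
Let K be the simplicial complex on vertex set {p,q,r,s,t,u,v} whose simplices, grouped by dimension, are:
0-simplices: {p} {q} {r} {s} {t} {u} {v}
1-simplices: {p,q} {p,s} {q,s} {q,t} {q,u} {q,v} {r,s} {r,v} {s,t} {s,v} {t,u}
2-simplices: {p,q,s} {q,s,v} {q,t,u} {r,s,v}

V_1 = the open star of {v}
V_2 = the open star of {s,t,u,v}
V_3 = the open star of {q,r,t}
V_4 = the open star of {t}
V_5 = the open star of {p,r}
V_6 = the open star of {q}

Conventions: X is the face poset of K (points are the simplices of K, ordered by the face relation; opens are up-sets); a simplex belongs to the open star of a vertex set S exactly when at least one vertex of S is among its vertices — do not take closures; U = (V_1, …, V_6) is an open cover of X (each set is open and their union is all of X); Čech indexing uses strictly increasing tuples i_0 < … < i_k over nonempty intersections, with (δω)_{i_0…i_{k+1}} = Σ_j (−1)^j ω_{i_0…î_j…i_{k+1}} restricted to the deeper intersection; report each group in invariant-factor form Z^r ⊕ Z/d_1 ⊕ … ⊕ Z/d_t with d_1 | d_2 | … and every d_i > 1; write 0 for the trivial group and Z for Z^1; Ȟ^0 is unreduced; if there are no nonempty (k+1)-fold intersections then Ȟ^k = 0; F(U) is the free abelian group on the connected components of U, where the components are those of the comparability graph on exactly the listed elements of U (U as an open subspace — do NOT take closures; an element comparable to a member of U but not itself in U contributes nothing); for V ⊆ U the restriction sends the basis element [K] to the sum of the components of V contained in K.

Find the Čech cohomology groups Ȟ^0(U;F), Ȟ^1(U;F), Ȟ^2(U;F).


Ȟ^0(U;F) ≅ Z,  Ȟ^1(U;F) ≅ Z,  Ȟ^2(U;F) ≅ 0

nonempty overlaps:
  V1={{v},{q,v},{r,v},{s,v},{q,s,v},{r,s,v}} V2={{s},{t},{u},{v},{p,s},{q,s},{q,t},{q,u},{q,v},{r,s},{r,v},{s,t},{s,v},{t,u},{p,q,s},{q,s,v},{q,t,u},{r,s,v}} V3={{q},{r},{t},{p,q},{q,s},{q,t},{q,u},{q,v},{r,s},{r,v},{s,t},{t,u},{p,q,s},{q,s,v},{q,t,u},{r,s,v}} V4={{t},{q,t},{s,t},{t,u},{q,t,u}} V5={{p},{r},{p,q},{p,s},{r,s},{r,v},{p,q,s},{r,s,v}} V6={{q},{p,q},{q,s},{q,t},{q,u},{q,v},{p,q,s},{q,s,v},{q,t,u}}
  V12={{v},{q,v},{r,v},{s,v},{q,s,v},{r,s,v}} V13={{q,v},{r,v},{q,s,v},{r,s,v}} V15={{r,v},{r,s,v}} V16={{q,v},{q,s,v}} V23={{t},{q,s},{q,t},{q,u},{q,v},{r,s},{r,v},{s,t},{t,u},{p,q,s},{q,s,v},{q,t,u},{r,s,v}} V24={{t},{q,t},{s,t},{t,u},{q,t,u}} V25={{p,s},{r,s},{r,v},{p,q,s},{r,s,v}} V26={{q,s},{q,t},{q,u},{q,v},{p,q,s},{q,s,v},{q,t,u}} V34={{t},{q,t},{s,t},{t,u},{q,t,u}} V35={{r},{p,q},{r,s},{r,v},{p,q,s},{r,s,v}} V36={{q},{p,q},{q,s},{q,t},{q,u},{q,v},{p,q,s},{q,s,v},{q,t,u}} V46={{q,t},{q,t,u}} V56={{p,q},{p,q,s}}
  V123={{q,v},{r,v},{q,s,v},{r,s,v}} V125={{r,v},{r,s,v}} V126={{q,v},{q,s,v}} V135={{r,v},{r,s,v}} V136={{q,v},{q,s,v}} V234={{t},{q,t},{s,t},{t,u},{q,t,u}} V235={{r,s},{r,v},{p,q,s},{r,s,v}} V236={{q,s},{q,t},{q,u},{q,v},{p,q,s},{q,s,v},{q,t,u}} V246={{q,t},{q,t,u}} V256={{p,q,s}} V346={{q,t},{q,t,u}} V356={{p,q},{p,q,s}}
  V1235={{r,v},{r,s,v}} V1236={{q,v},{q,s,v}} V2346={{q,t},{q,t,u}} V2356={{p,q,s}}
components per intersection:
  V1: {{v},{q,v},{r,v},{s,v},{q,s,v},{r,s,v}}
  V2: {{s},{t},{u},{v},{p,s},{q,s},{q,t},{q,u},{q,v},{r,s},{r,v},{s,t},{s,v},{t,u},{p,q,s},{q,s,v},{q,t,u},{r,s,v}}
  V3: {{q},{t},{p,q},{q,s},{q,t},{q,u},{q,v},{s,t},{t,u},{p,q,s},{q,s,v},{q,t,u}} {{r},{r,s},{r,v},{r,s,v}}
  V4: {{t},{q,t},{s,t},{t,u},{q,t,u}}
  V5: {{p},{p,q},{p,s},{p,q,s}} {{r},{r,s},{r,v},{r,s,v}}
  V6: {{q},{p,q},{q,s},{q,t},{q,u},{q,v},{p,q,s},{q,s,v},{q,t,u}}
  V12: {{v},{q,v},{r,v},{s,v},{q,s,v},{r,s,v}}
  V13: {{q,v},{q,s,v}} {{r,v},{r,s,v}}
  V15: {{r,v},{r,s,v}}
  V16: {{q,v},{q,s,v}}
  V23: {{t},{q,t},{q,u},{s,t},{t,u},{q,t,u}} {{q,s},{q,v},{p,q,s},{q,s,v}} {{r,s},{r,v},{r,s,v}}
  V24: {{t},{q,t},{s,t},{t,u},{q,t,u}}
  V25: {{p,s},{p,q,s}} {{r,s},{r,v},{r,s,v}}
  V26: {{q,s},{q,v},{p,q,s},{q,s,v}} {{q,t},{q,u},{q,t,u}}
  V34: {{t},{q,t},{s,t},{t,u},{q,t,u}}
  V35: {{r},{r,s},{r,v},{r,s,v}} {{p,q},{p,q,s}}
  V36: {{q},{p,q},{q,s},{q,t},{q,u},{q,v},{p,q,s},{q,s,v},{q,t,u}}
  V46: {{q,t},{q,t,u}}
  V56: {{p,q},{p,q,s}}
  V123: {{q,v},{q,s,v}} {{r,v},{r,s,v}}
  V125: {{r,v},{r,s,v}}
  V126: {{q,v},{q,s,v}}
  V135: {{r,v},{r,s,v}}
  V136: {{q,v},{q,s,v}}
  V234: {{t},{q,t},{s,t},{t,u},{q,t,u}}
  V235: {{r,s},{r,v},{r,s,v}} {{p,q,s}}
  V236: {{q,s},{q,v},{p,q,s},{q,s,v}} {{q,t},{q,u},{q,t,u}}
  V246: {{q,t},{q,t,u}}
  V256: {{p,q,s}}
  V346: {{q,t},{q,t,u}}
  V356: {{p,q},{p,q,s}}
  V1235: {{r,v},{r,s,v}}
  V1236: {{q,v},{q,s,v}}
  V2346: {{q,t},{q,t,u}}
  V2356: {{p,q,s}}
C dims 8,19,15,4; δ0: rk 7, SNF 1^7; δ1: rk 11, SNF 1^11; δ2: rk 4, SNF 1^4
degree 0: 8−7−0 = 1 → Ȟ^0 ≅ Z
degree 1: 19−11−7 = 1 → Ȟ^1 ≅ Z
degree 2: 15−4−11 = 0 → Ȟ^2 ≅ 0


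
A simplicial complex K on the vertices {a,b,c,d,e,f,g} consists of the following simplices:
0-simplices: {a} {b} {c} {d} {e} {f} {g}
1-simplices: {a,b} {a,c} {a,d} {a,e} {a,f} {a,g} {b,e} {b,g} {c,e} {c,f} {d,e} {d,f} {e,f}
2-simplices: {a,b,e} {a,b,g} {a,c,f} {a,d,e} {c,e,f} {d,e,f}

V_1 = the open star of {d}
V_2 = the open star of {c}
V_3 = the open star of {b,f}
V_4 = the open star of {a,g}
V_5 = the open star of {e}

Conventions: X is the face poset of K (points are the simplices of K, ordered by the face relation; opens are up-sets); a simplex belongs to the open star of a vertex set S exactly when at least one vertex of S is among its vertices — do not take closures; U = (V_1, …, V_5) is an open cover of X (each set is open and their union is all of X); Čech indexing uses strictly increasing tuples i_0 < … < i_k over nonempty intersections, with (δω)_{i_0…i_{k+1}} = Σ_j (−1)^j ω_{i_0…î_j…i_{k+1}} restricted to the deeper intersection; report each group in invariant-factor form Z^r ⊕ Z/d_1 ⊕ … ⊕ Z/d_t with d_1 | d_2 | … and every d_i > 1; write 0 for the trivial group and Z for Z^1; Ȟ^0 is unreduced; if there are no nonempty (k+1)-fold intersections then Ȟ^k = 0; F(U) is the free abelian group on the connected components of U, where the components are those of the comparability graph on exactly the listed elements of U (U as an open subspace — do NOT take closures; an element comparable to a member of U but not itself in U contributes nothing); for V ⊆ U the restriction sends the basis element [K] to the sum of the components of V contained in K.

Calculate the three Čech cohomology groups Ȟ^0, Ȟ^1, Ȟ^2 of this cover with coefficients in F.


Ȟ^0 = Z, Ȟ^1 = Z and Ȟ^2 = 0

nonempty intersections:
  V1={{d},{a,d},{d,e},{d,f},{a,d,e},{d,e,f}} V2={{c},{a,c},{c,e},{c,f},{a,c,f},{c,e,f}} V3={{b},{f},{a,b},{a,f},{b,e},{b,g},{c,f},{d,f},{e,f},{a,b,e},{a,b,g},{a,c,f},{c,e,f},{d,e,f}} V4={{a},{g},{a,b},{a,c},{a,d},{a,e},{a,f},{a,g},{b,g},{a,b,e},{a,b,g},{a,c,f},{a,d,e}} V5={{e},{a,e},{b,e},{c,e},{d,e},{e,f},{a,b,e},{a,d,e},{c,e,f},{d,e,f}}
  V13={{d,f},{d,e,f}} V14={{a,d},{a,d,e}} V15={{d,e},{a,d,e},{d,e,f}} V23={{c,f},{a,c,f},{c,e,f}} V24={{a,c},{a,c,f}} V25={{c,e},{c,e,f}} V34={{a,b},{a,f},{b,g},{a,b,e},{a,b,g},{a,c,f}} V35={{b,e},{e,f},{a,b,e},{c,e,f},{d,e,f}} V45={{a,e},{a,b,e},{a,d,e}}
  V135={{d,e,f}} V145={{a,d,e}} V234={{a,c,f}} V235={{c,e,f}} V345={{a,b,e}}
components per intersection:
  V1: {{d},{a,d},{d,e},{d,f},{a,d,e},{d,e,f}}
  V2: {{c},{a,c},{c,e},{c,f},{a,c,f},{c,e,f}}
  V3: {{b},{a,b},{b,e},{b,g},{a,b,e},{a,b,g}} {{f},{a,f},{c,f},{d,f},{e,f},{a,c,f},{c,e,f},{d,e,f}}
  V4: {{a},{g},{a,b},{a,c},{a,d},{a,e},{a,f},{a,g},{b,g},{a,b,e},{a,b,g},{a,c,f},{a,d,e}}
  V5: {{e},{a,e},{b,e},{c,e},{d,e},{e,f},{a,b,e},{a,d,e},{c,e,f},{d,e,f}}
  V13: {{d,f},{d,e,f}}
  V14: {{a,d},{a,d,e}}
  V15: {{d,e},{a,d,e},{d,e,f}}
  V23: {{c,f},{a,c,f},{c,e,f}}
  V24: {{a,c},{a,c,f}}
  V25: {{c,e},{c,e,f}}
  V34: {{a,b},{b,g},{a,b,e},{a,b,g}} {{a,f},{a,c,f}}
  V35: {{b,e},{a,b,e}} {{e,f},{c,e,f},{d,e,f}}
  V45: {{a,e},{a,b,e},{a,d,e}}
  V135: {{d,e,f}}
  V145: {{a,d,e}}
  V234: {{a,c,f}}
  V235: {{c,e,f}}
  V345: {{a,b,e}}
C dims 6,11,5; δ0: rk 5, SNF 1^5; δ1: rk 5, SNF 1^5
Ȟ^0: (6−5)−0=1 ⇒ Z
Ȟ^1: (11−5)−5=1 ⇒ Z
Ȟ^2: (5−0)−5=0 ⇒ 0


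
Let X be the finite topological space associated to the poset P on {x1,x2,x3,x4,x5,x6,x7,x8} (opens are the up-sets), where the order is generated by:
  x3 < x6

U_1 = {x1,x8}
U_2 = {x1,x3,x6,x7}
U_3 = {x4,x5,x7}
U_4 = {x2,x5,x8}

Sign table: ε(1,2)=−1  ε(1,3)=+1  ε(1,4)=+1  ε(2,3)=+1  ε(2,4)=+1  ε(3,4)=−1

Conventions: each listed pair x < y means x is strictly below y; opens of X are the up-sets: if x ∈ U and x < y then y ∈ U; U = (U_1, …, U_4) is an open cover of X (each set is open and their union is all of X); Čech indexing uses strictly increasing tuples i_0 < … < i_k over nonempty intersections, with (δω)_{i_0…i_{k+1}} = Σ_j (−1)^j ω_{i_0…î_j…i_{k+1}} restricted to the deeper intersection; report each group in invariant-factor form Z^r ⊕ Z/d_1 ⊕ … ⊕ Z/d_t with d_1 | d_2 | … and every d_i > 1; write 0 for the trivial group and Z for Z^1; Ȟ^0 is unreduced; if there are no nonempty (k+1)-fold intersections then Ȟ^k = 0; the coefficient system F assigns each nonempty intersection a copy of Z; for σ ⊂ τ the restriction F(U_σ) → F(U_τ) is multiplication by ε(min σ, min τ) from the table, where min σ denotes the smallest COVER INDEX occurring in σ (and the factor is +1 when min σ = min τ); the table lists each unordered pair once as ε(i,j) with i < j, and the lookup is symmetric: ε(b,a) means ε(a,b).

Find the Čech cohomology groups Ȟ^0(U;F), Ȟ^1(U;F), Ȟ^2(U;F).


Ȟ^0 ≅ Z, Ȟ^1 ≅ Z and Ȟ^2 ≅ 0

nonempty overlaps:
  U12={x1} U14={x8} U23={x7} U34={x5}
C dims 4,4; δ0: rk 3, SNF 1^3
degree 0: 4−3−0 = 1 → Ȟ^0 ≅ Z
degree 1: 4−0−3 = 1 → Ȟ^1 ≅ Z
degree 2: 0−0−0 = 0 → Ȟ^2 ≅ 0


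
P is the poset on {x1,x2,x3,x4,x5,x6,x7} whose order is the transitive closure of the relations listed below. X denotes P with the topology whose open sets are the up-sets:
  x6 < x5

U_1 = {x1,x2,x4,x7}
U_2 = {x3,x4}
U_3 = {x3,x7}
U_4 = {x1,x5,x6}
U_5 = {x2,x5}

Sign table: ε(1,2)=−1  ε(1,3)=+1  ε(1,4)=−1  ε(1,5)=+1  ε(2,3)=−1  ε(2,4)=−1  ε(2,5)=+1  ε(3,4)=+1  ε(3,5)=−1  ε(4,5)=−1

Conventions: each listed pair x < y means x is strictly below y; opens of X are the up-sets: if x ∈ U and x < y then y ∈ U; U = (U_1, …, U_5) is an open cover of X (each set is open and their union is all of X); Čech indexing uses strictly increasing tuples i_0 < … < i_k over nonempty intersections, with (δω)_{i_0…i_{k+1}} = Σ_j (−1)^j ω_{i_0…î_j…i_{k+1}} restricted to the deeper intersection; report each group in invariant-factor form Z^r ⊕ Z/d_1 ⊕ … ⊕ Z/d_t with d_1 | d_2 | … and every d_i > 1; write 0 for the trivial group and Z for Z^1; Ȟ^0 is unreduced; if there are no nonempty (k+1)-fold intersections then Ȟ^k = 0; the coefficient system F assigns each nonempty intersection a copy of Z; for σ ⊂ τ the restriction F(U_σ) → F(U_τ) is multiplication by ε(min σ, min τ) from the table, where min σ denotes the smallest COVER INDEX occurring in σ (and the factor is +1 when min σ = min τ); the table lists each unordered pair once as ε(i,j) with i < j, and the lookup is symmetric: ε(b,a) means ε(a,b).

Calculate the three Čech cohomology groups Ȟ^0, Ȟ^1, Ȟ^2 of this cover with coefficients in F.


intersection data:
  U12={x4} U13={x7} U14={x1} U15={x2} U23={x3} U45={x5}
C dims 5,6; δ0: rk 4, SNF 1^4
Ȟ^0 = (5 − 4) − 0 = 1, so Ȟ^0 ≅ Z
Ȟ^1 = (6 − 0) − 4 = 2, so Ȟ^1 ≅ Z^2
Ȟ^2 = (0 − 0) − 0 = 0, so Ȟ^2 ≅ 0

Ȟ^0(U;F) ≅ Z, Ȟ^1(U;F) ≅ Z^2, Ȟ^2(U;F) ≅ 0


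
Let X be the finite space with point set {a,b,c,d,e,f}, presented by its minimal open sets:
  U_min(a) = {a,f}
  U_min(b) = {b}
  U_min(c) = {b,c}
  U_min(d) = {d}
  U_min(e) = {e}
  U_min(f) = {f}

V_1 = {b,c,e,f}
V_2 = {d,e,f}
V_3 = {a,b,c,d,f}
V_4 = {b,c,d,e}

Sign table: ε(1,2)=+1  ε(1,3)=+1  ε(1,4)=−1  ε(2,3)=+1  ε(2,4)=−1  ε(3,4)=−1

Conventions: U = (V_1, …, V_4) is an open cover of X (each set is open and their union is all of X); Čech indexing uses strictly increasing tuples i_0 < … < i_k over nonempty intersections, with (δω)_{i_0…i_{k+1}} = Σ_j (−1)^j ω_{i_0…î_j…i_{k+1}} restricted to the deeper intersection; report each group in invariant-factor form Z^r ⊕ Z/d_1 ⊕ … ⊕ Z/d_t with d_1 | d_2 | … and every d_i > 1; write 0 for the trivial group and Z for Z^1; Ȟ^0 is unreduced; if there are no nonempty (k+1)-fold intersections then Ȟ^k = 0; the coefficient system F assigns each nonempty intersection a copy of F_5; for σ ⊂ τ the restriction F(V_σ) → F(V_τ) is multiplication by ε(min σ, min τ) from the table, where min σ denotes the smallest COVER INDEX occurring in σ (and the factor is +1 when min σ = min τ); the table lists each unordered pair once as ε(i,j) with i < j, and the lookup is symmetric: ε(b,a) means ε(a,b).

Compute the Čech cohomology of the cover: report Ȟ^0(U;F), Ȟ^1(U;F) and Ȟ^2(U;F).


Ȟ^0(U;F) ≅ Z/5, Ȟ^1(U;F) ≅ 0, Ȟ^2(U;F) ≅ Z/5

nerve of the cover:
  V12={e,f} V13={b,c,f} V14={b,c,e} V23={d,f} V24={d,e} V34={b,c,d}
  V123={f} V124={e} V134={b,c} V234={d}
C dims 4,6,4; δ0: rk_F5 3; δ1: rk_F5 3
Ȟ^0 = (4 − 3) − 0 = 1, so Ȟ^0 ≅ Z/5
Ȟ^1 = (6 − 3) − 3 = 0, so Ȟ^1 ≅ 0
Ȟ^2 = (4 − 0) − 3 = 1, so Ȟ^2 ≅ Z/5


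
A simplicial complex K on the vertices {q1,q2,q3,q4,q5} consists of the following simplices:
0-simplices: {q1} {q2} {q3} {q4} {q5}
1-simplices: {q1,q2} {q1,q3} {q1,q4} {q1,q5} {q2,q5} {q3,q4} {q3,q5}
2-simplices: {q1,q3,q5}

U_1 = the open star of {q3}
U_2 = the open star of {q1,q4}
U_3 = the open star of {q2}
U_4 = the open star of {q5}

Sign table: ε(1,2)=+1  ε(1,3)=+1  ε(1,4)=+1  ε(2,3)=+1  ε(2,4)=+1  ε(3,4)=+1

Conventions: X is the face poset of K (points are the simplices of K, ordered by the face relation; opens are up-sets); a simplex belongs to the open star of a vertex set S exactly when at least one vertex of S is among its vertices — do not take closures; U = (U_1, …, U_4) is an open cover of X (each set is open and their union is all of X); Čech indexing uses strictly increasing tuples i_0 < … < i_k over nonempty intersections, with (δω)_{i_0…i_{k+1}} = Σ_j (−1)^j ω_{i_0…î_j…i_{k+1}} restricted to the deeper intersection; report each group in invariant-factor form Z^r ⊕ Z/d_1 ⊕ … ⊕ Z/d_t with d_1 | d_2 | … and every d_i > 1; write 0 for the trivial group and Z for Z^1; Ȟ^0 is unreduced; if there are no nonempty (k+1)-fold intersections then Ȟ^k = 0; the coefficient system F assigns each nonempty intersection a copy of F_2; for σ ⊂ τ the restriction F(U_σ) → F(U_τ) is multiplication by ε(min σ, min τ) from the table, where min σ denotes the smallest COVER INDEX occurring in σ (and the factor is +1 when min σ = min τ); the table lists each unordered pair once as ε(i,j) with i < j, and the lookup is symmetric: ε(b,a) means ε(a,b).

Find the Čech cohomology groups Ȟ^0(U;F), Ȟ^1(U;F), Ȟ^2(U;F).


Ȟ^0 ≅ Z/2; Ȟ^1 ≅ Z/2; Ȟ^2 ≅ 0

cover nerve:
  U1={{q3},{q1,q3},{q3,q4},{q3,q5},{q1,q3,q5}} U2={{q1},{q4},{q1,q2},{q1,q3},{q1,q4},{q1,q5},{q3,q4},{q1,q3,q5}} U3={{q2},{q1,q2},{q2,q5}} U4={{q5},{q1,q5},{q2,q5},{q3,q5},{q1,q3,q5}}
  U12={{q1,q3},{q3,q4},{q1,q3,q5}} U14={{q3,q5},{q1,q3,q5}} U23={{q1,q2}} U24={{q1,q5},{q1,q3,q5}} U34={{q2,q5}}
  U124={{q1,q3,q5}}
C dims 4,5,1; δ0: rk_F2 3; δ1: rk_F2 1
Ȟ^0: (4−3)−0=1 ⇒ Z/2
Ȟ^1: (5−1)−3=1 ⇒ Z/2
Ȟ^2: (1−0)−1=0 ⇒ 0


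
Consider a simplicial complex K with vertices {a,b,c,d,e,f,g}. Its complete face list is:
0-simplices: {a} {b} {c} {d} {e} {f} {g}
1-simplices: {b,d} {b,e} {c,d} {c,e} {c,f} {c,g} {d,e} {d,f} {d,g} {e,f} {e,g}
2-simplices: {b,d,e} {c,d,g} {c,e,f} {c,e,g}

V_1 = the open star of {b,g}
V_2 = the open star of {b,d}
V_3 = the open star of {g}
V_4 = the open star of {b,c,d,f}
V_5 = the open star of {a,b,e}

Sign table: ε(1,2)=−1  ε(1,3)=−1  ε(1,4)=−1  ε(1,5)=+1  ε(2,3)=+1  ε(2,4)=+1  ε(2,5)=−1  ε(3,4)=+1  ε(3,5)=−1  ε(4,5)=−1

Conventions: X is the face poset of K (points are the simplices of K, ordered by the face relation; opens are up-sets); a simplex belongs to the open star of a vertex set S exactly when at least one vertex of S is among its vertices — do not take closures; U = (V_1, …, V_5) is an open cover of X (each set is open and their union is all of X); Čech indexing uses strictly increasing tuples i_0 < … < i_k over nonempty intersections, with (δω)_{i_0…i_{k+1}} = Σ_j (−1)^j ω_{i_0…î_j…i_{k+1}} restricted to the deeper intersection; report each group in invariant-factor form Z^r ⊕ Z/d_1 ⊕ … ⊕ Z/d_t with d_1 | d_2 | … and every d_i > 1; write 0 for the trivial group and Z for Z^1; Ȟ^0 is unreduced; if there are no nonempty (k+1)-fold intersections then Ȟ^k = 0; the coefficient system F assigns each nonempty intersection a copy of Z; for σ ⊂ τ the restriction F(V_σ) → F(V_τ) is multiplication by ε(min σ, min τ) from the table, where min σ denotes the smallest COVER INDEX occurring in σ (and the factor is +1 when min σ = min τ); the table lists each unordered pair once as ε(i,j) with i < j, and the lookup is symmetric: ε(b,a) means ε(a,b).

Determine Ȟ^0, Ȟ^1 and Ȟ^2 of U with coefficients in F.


Ȟ^0 = Z,  Ȟ^1 = 0,  Ȟ^2 = 0

nerve of the cover:
  V1={{b},{g},{b,d},{b,e},{c,g},{d,g},{e,g},{b,d,e},{c,d,g},{c,e,g}} V2={{b},{d},{b,d},{b,e},{c,d},{d,e},{d,f},{d,g},{b,d,e},{c,d,g}} V3={{g},{c,g},{d,g},{e,g},{c,d,g},{c,e,g}} V4={{b},{c},{d},{f},{b,d},{b,e},{c,d},{c,e},{c,f},{c,g},{d,e},{d,f},{d,g},{e,f},{b,d,e},{c,d,g},{c,e,f},{c,e,g}} V5={{a},{b},{e},{b,d},{b,e},{c,e},{d,e},{e,f},{e,g},{b,d,e},{c,e,f},{c,e,g}}
  V12={{b},{b,d},{b,e},{d,g},{b,d,e},{c,d,g}} V13={{g},{c,g},{d,g},{e,g},{c,d,g},{c,e,g}} V14={{b},{b,d},{b,e},{c,g},{d,g},{b,d,e},{c,d,g},{c,e,g}} V15={{b},{b,d},{b,e},{e,g},{b,d,e},{c,e,g}} V23={{d,g},{c,d,g}} V24={{b},{d},{b,d},{b,e},{c,d},{d,e},{d,f},{d,g},{b,d,e},{c,d,g}} V25={{b},{b,d},{b,e},{d,e},{b,d,e}} V34={{c,g},{d,g},{c,d,g},{c,e,g}} V35={{e,g},{c,e,g}} V45={{b},{b,d},{b,e},{c,e},{d,e},{e,f},{b,d,e},{c,e,f},{c,e,g}}
  V123={{d,g},{c,d,g}} V124={{b},{b,d},{b,e},{d,g},{b,d,e},{c,d,g}} V125={{b},{b,d},{b,e},{b,d,e}} V134={{c,g},{d,g},{c,d,g},{c,e,g}} V135={{e,g},{c,e,g}} V145={{b},{b,d},{b,e},{b,d,e},{c,e,g}} V234={{d,g},{c,d,g}} V245={{b},{b,d},{b,e},{d,e},{b,d,e}} V345={{c,e,g}}
  V1234={{d,g},{c,d,g}} V1245={{b},{b,d},{b,e},{b,d,e}} V1345={{c,e,g}}
C dims 5,10,9,3; δ0: rk 4, SNF 1^4; δ1: rk 6, SNF 1^6; δ2: rk 3, SNF 1^3
Ȟ^0 = (5 − 4) − 0 = 1, so Ȟ^0 ≅ Z
Ȟ^1 = (10 − 6) − 4 = 0, so Ȟ^1 ≅ 0
Ȟ^2 = (9 − 3) − 6 = 0, so Ȟ^2 ≅ 0


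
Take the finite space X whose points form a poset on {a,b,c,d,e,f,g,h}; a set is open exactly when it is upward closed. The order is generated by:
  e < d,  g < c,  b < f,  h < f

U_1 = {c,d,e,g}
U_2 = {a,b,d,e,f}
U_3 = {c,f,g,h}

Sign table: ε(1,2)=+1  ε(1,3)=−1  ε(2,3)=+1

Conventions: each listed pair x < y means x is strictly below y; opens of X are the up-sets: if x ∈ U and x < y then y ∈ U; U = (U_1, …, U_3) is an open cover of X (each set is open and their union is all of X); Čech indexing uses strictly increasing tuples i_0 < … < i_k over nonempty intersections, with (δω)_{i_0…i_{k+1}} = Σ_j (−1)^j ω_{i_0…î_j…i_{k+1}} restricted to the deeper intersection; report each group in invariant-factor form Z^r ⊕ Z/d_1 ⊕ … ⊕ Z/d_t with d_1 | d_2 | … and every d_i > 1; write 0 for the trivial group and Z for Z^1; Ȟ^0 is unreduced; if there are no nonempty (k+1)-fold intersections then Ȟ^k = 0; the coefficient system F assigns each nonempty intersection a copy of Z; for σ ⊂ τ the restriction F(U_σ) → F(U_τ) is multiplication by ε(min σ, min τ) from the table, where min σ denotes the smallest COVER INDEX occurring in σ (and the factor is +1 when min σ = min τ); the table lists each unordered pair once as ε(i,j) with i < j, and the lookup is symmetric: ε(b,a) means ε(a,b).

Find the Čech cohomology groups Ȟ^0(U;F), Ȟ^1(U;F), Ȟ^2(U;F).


nerve of the cover:
  U12={d,e} U13={c,g} U23={f}
C dims 3,3; δ0: rk 3, SNF 1^2·2
Ȟ^0 = (3 − 3) − 0 = 0, so Ȟ^0 ≅ 0
Ȟ^1 = (3 − 0) − 3 = 0 plus torsion [2], so Ȟ^1 ≅ Z/2
Ȟ^2 = (0 − 0) − 0 = 0, so Ȟ^2 ≅ 0

Ȟ^0 = 0; Ȟ^1 = Z/2; Ȟ^2 = 0


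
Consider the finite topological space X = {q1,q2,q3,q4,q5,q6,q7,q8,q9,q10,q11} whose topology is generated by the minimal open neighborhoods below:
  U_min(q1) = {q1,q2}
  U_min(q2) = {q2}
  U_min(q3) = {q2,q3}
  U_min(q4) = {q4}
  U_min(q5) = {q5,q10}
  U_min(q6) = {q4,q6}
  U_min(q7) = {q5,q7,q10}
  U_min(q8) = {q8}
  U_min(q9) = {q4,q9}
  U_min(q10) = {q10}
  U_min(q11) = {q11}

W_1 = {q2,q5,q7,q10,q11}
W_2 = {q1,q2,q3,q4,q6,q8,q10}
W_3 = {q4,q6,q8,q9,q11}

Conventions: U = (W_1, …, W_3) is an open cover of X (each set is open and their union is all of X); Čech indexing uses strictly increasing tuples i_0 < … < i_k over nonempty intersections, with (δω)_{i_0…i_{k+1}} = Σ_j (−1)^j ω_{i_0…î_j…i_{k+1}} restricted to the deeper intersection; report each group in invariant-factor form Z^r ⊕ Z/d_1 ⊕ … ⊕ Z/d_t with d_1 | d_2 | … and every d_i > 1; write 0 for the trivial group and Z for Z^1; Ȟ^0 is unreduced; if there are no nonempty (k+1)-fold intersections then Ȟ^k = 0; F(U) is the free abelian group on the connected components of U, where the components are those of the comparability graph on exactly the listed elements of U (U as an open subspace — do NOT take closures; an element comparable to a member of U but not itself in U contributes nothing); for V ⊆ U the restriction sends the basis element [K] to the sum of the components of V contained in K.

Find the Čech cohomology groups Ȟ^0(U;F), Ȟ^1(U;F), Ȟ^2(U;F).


Ȟ^0(U;F) ≅ Z^5, Ȟ^1(U;F) ≅ 0, Ȟ^2(U;F) ≅ 0

intersection data:
  W12={q2,q10} W13={q11} W23={q4,q6,q8}
components per intersection:
  W1: {q2} {q5,q7,q10} {q11}
  W2: {q1,q2,q3} {q4,q6} {q8} {q10}
  W3: {q4,q6,q9} {q8} {q11}
  W12: {q2} {q10}
  W13: {q11}
  W23: {q4,q6} {q8}
C dims 10,5; δ0: rk 5, SNF 1^5
Ȟ^0 = (10 − 5) − 0 = 5, so Ȟ^0 ≅ Z^5
Ȟ^1 = (5 − 0) − 5 = 0, so Ȟ^1 ≅ 0
Ȟ^2 = (0 − 0) − 0 = 0, so Ȟ^2 ≅ 0


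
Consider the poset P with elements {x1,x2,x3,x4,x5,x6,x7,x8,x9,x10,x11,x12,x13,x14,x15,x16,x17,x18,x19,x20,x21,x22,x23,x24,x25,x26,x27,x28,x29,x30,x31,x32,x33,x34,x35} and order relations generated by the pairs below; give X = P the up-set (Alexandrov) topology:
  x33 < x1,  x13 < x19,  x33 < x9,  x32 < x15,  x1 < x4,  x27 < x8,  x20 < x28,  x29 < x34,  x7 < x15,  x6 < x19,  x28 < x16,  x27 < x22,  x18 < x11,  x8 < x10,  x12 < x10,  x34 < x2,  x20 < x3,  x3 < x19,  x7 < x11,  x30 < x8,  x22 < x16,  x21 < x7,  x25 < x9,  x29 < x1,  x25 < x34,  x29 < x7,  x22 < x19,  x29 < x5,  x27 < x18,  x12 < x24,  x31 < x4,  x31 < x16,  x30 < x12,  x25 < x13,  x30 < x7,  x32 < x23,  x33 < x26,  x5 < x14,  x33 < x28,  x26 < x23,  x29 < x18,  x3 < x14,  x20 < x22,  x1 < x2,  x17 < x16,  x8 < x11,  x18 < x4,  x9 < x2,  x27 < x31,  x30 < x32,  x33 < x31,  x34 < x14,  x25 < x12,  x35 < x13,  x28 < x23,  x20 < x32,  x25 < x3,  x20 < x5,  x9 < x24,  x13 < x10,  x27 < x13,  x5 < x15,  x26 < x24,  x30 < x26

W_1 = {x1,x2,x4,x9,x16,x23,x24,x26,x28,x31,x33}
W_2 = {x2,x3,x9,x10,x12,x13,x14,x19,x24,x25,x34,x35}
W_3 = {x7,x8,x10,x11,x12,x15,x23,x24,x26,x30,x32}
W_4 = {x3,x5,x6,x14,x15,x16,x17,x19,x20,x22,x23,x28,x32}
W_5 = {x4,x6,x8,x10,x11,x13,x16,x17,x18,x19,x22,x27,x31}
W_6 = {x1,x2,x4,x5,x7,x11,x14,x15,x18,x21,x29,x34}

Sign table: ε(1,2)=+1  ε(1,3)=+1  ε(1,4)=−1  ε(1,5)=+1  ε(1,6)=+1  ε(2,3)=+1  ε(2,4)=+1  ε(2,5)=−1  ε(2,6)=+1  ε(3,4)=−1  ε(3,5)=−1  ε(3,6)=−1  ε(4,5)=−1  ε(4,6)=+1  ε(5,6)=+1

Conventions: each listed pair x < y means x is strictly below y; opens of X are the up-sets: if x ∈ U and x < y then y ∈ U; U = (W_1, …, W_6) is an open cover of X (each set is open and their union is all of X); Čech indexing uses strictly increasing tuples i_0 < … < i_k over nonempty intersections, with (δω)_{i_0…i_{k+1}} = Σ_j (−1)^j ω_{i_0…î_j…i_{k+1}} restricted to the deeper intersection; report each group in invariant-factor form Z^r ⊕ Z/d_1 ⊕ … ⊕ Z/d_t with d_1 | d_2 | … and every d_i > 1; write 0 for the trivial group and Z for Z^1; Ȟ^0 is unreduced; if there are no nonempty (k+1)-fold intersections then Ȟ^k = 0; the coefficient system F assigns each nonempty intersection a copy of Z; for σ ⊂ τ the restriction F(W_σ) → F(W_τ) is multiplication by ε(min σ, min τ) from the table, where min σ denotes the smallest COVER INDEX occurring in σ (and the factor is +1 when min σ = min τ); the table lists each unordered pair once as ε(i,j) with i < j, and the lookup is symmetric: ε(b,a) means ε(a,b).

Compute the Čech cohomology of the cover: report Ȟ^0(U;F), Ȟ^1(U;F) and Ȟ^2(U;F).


Ȟ^0(U;F) ≅ 0; Ȟ^1(U;F) ≅ Z/2; Ȟ^2(U;F) ≅ Z

intersection data:
  W12={x2,x9,x24} W13={x23,x24,x26} W14={x16,x23,x28} W15={x4,x16,x31} W16={x1,x2,x4} W23={x10,x12,x24} W24={x3,x14,x19} W25={x10,x13,x19} W26={x2,x14,x34} W34={x15,x23,x32} W35={x8,x10,x11} W36={x7,x11,x15} W45={x6,x16,x17,x19,x22} W46={x5,x14,x15} W56={x4,x11,x18}
  W123={x24} W126={x2} W134={x23} W145={x16} W156={x4} W235={x10} W245={x19} W246={x14} W346={x15} W356={x11}
C dims 6,15,10; δ0: rk 6, SNF 1^5·2; δ1: rk 9, SNF 1^9
Ȟ^0 = (6 − 6) − 0 = 0, so Ȟ^0 ≅ 0
Ȟ^1 = (15 − 9) − 6 = 0 plus torsion [2], so Ȟ^1 ≅ Z/2
Ȟ^2 = (10 − 0) − 9 = 1, so Ȟ^2 ≅ Z


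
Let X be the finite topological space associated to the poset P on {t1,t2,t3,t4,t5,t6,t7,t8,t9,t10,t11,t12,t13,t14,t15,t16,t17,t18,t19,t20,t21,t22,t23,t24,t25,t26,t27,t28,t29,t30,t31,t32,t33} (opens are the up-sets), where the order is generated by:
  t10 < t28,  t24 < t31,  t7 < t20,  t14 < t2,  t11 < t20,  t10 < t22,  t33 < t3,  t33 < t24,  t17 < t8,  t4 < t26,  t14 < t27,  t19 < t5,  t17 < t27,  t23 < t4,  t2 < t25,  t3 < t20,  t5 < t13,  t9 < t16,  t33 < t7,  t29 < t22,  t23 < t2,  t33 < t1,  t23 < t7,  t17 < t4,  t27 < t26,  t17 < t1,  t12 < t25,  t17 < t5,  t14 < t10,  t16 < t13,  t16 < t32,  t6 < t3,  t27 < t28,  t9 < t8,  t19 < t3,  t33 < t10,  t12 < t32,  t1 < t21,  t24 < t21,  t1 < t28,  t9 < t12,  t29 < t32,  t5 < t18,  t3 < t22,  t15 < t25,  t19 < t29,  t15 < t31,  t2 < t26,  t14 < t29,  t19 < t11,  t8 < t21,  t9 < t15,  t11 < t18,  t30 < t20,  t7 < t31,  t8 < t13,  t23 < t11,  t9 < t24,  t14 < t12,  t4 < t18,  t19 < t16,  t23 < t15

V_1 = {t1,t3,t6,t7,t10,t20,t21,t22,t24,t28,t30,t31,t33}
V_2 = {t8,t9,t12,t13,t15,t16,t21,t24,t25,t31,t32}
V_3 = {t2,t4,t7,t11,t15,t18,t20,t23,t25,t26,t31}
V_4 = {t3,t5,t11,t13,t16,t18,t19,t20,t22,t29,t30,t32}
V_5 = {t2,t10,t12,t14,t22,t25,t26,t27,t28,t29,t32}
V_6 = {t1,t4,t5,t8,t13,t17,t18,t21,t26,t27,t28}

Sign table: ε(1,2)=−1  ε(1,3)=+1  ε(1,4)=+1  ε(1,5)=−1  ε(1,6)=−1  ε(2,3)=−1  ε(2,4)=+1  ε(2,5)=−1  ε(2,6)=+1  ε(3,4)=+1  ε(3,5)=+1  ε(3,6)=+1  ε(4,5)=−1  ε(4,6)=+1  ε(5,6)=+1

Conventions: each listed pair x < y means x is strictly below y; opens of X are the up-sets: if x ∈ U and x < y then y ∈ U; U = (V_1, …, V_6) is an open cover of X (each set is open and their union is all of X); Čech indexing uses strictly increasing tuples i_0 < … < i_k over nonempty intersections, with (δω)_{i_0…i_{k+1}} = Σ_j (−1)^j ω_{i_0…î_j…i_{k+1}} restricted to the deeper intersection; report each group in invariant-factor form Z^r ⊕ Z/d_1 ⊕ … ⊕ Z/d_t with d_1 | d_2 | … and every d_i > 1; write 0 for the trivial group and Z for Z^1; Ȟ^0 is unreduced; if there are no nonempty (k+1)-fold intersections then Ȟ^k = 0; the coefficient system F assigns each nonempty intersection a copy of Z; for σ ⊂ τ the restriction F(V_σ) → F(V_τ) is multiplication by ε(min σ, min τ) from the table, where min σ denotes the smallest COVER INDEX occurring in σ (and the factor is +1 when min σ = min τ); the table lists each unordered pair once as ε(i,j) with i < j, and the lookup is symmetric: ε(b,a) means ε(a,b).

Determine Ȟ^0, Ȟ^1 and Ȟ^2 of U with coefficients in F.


nonempty overlaps:
  V12={t21,t24,t31} V13={t7,t20,t31} V14={t3,t20,t22,t30} V15={t10,t22,t28} V16={t1,t21,t28} V23={t15,t25,t31} V24={t13,t16,t32} V25={t12,t25,t32} V26={t8,t13,t21} V34={t11,t18,t20} V35={t2,t25,t26} V36={t4,t18,t26} V45={t22,t29,t32} V46={t5,t13,t18} V56={t26,t27,t28}
  V123={t31} V126={t21} V134={t20} V145={t22} V156={t28} V235={t25} V245={t32} V246={t13} V346={t18} V356={t26}
C dims 6,15,10; δ0: rk 6, SNF 1^5·2; δ1: rk 9, SNF 1^9
degree 0: 6−6−0 = 0 → Ȟ^0 ≅ 0
degree 1: 15−9−6 = 0 plus torsion [2] → Ȟ^1 ≅ Z/2
degree 2: 10−0−9 = 1 → Ȟ^2 ≅ Z

Ȟ^0 = 0,  Ȟ^1 = Z/2,  Ȟ^2 = Z
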